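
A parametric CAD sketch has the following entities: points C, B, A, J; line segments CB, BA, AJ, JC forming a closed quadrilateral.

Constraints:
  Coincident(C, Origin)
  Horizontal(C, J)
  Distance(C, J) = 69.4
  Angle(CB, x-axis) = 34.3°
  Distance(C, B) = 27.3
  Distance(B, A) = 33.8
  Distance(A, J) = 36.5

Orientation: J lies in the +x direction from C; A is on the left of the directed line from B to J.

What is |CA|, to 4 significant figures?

61.05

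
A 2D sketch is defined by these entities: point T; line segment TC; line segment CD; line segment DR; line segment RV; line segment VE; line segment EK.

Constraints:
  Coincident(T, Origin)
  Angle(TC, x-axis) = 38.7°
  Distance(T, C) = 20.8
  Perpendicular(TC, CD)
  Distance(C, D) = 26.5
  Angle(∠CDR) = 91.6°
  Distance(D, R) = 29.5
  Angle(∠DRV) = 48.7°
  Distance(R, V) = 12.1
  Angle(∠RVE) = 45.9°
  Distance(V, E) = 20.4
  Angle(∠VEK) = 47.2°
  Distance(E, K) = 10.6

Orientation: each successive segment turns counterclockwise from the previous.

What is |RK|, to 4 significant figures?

4.864

T is at the origin; TC runs at 38.7° with length 20.8, so C = (16.23, 13.01). TC ⟂ CD, so CD runs at 128.7°; with |CD| = 26.5, D = (-0.3360, 33.69). ∠CDR = 91.6° gives DR at -142.9° from the x-axis; with |DR| = 29.5, R = (-23.86, 15.89). ∠DRV = 48.7° gives RV at -11.60° from the x-axis; with |RV| = 12.1, V = (-12.01, 13.46). ∠RVE = 45.9° gives VE at 122.5° from the x-axis; with |VE| = 20.4, E = (-22.97, 30.66). ∠VEK = 47.2° gives EK at -104.7° from the x-axis; with |EK| = 10.6, K = (-25.66, 20.41). Then |RK| = |K − R| = 4.864.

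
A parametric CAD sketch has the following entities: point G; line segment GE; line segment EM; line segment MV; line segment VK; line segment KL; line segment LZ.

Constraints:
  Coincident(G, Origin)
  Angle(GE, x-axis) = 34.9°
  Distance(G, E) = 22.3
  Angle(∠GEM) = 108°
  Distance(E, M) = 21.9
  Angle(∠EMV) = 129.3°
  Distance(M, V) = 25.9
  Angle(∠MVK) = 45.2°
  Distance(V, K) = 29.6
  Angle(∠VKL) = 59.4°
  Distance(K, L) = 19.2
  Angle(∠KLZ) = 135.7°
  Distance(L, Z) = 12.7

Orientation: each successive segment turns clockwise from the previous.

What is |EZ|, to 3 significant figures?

32.7

G is at the origin; GE runs at 34.9° with length 22.3, so E = (18.3, 12.8). ∠GEM = 108.0° gives EM at -37.1° from the x-axis; with |EM| = 21.9, M = (35.8, -0.451). ∠EMV = 129.3° gives MV at -87.8° from the x-axis; with |MV| = 25.9, V = (36.8, -26.3). ∠MVK = 45.2° gives VK at 137° from the x-axis; with |VK| = 29.6, K = (15.0, -6.30). ∠VKL = 59.4° gives KL at 16.8° from the x-axis; with |KL| = 19.2, L = (33.3, -0.747). ∠KLZ = 135.7° gives LZ at -27.5° from the x-axis; with |LZ| = 12.7, Z = (44.6, -6.61). Then |EZ| = |Z − E| = 32.7.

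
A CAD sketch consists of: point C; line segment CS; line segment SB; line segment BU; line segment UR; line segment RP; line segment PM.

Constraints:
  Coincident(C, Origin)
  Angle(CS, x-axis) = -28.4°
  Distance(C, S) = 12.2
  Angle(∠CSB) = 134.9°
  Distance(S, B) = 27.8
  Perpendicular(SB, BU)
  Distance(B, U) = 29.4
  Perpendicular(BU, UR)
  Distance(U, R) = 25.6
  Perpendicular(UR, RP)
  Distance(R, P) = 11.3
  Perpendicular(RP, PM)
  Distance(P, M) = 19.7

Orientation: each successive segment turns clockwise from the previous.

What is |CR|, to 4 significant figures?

23.41

The perpendicularity gives BU at right angles to SB, so BU runs at -163.5°; with |BU| = 29.4, U = (-9.562, -40.81). BU is perpendicular to UR, so UR runs at 106.5°; with |UR| = 25.6, R = (-16.83, -16.26). Then |CR| = |R − C| = 23.41.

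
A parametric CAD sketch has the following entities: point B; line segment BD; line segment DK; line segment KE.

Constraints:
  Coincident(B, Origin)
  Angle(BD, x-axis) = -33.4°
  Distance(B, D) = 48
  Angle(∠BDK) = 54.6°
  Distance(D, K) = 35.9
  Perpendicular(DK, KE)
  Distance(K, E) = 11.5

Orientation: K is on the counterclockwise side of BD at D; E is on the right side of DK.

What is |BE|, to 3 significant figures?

51.3

B is at the origin; BD runs at -33.4° with length 48.0, so D = 48.0·(cos -33.4°, sin -33.4°) = (40.1, -26.4). ∠BDK = 54.6°, so DK runs at -33.4° + (180° − 54.6°) = 92.0° from the x-axis; with |DK| = 35.9, K = D + 35.9·(cos 92.0°, sin 92.0°) = (38.8, 9.46). DK is perpendicular to KE; with |KE| = 11.5 on the right of DK, E = K + 11.5·(0.999, 0.0349) = (50.3, 9.86). Then |BE| = |E − B| = 51.3.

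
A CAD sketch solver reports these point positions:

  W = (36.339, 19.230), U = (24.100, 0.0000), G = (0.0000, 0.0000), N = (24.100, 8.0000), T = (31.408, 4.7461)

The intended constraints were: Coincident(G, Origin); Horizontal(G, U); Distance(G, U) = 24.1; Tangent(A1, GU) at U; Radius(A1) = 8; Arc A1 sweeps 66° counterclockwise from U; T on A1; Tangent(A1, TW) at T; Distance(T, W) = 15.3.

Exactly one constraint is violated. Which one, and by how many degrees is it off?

Tangent(A1, TW) at T — off by 5.20°.

G = (0.00, 0.00) ✓; G.y = 0.00, U.y = 0.00 ✓; |GU| = 24.10 ✓; ∠(NU, UG) = 90.00° ✓; |NU| = 8.000 ✓; bearing(N→T) − bearing(N→U) = 66.00° ✓; |NT| = 8.000 ✓; ∠(NT, TW) = 84.80° ✗; |TW| = 15.30 ✓.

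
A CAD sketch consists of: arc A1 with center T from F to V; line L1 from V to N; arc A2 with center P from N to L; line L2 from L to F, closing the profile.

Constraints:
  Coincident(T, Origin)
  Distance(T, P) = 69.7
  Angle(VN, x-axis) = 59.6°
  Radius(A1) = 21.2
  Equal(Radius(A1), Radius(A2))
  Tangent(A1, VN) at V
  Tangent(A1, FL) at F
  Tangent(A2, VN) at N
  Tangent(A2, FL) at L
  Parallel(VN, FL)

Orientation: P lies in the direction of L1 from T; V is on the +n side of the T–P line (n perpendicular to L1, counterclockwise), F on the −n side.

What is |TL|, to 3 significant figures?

72.9

The slot axis is L1's direction at 59.6°, so u = (cos 59.6°, sin 59.6°) = (0.506, 0.863) and n = (−sin 59.6°, cos 59.6°) = (-0.863, 0.506). T is at the origin and P lies 69.7 along u from T, so P = 69.7·u = (35.3, 60.1). Tangency of A1 to both parallel lines with radius 21.2 puts V and F at T ± 21.2·n: V = (-18.3, 10.7), F = (18.3, -10.7). Equal radii place N and L the same way about P: N = P + 21.2·n = (17.0, 70.8), L = P − 21.2·n = (53.6, 49.4). Then |TL| = |L − T| = 72.9.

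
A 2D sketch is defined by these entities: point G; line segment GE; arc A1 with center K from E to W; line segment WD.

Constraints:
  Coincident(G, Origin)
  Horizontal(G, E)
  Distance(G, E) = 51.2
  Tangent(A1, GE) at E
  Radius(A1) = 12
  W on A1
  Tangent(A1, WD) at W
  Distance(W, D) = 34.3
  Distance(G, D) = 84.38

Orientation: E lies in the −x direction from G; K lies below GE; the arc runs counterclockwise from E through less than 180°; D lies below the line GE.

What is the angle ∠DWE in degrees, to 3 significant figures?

145°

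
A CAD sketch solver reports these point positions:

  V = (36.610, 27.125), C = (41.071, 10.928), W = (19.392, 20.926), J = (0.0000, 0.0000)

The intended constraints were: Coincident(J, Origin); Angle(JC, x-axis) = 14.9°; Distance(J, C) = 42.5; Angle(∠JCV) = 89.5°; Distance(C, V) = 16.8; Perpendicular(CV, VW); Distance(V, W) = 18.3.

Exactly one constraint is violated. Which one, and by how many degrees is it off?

Perpendicular(CV, VW) — off by 4.40°.

J = (0.00, 0.00) ✓; JC at 14.90° ✓; |JC| = 42.50 ✓; ∠JCV = 89.50° ✓; |CV| = 16.80 ✓; ∠(CV, VW) = 94.40° ✗; |VW| = 18.30 ✓.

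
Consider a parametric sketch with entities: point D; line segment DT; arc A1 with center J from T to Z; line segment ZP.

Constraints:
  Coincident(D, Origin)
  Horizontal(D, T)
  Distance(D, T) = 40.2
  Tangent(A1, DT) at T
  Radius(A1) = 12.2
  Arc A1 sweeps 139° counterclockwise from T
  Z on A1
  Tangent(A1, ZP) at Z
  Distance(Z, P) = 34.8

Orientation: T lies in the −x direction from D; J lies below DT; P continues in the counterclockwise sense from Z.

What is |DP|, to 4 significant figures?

49.38

D is at the origin; DT is horizontal with |DT| = 40.2 and T on the −x side, so T = (-40.20, 0.000). Tangency of A1 to DT means the radius JT is perpendicular to DT, so J = T + (0, -12.2) = (-40.20, -12.20). On A1, T sits at bearing 90° from J; a 139° counterclockwise sweep puts Z at bearing 229°, so Z = J + 12.2·(cos 229°, sin 229°) = (-48.20, -21.41). Since A1 is tangent to ZP there, JZ ⟂ ZP, so ZP runs along (−sin 229°, cos 229°); with |ZP| = 34.8, P = (-21.94, -44.24). Then |DP| = |P − D| = 49.38.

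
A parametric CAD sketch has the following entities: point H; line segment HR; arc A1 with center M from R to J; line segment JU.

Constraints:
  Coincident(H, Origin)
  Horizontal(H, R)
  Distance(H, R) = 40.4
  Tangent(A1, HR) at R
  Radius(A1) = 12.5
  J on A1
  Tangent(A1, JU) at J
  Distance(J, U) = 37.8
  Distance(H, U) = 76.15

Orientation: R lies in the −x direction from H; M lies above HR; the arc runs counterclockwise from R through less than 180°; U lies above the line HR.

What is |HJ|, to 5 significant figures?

38.567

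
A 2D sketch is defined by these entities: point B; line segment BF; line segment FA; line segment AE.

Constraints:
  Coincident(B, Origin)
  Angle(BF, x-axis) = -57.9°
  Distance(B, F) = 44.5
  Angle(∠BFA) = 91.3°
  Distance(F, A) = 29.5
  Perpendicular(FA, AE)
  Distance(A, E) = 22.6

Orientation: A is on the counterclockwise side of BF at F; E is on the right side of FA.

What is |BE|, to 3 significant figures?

73.7

B is at the origin; BF runs at -57.9° with length 44.5, so F = 44.5·(cos -57.9°, sin -57.9°) = (23.6, -37.7). ∠BFA = 91.3°, so FA runs at -57.9° + (180° − 91.3°) = 30.8° from the x-axis; with |FA| = 29.5, A = F + 29.5·(cos 30.8°, sin 30.8°) = (49.0, -22.6). The perpendicularity gives AE at right angles to FA; with |AE| = 22.6 on the right of FA, E = A + 22.6·(0.512, -0.859) = (60.6, -42.0). Then |BE| = |E − B| = 73.7.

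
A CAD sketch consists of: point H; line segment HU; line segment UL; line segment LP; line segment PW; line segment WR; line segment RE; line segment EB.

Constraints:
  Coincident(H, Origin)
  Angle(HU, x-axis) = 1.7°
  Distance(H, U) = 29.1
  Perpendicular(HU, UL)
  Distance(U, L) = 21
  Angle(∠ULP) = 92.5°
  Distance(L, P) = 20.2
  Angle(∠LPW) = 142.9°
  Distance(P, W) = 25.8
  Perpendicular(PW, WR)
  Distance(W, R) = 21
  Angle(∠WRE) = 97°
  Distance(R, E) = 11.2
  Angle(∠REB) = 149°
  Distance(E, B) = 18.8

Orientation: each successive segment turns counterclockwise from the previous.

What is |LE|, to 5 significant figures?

32.434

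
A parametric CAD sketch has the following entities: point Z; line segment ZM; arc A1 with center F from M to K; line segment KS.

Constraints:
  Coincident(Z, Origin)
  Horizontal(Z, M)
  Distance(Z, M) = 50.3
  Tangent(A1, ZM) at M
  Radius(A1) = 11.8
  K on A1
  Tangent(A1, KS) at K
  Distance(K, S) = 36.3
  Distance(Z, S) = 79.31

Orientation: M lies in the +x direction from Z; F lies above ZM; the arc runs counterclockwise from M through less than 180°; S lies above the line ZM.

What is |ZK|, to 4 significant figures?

63.13

Checks: |FK| = 11.80 ✓; ∠(FK, KS) = 90.00° ✓; |KS| = 36.30 ✓; |ZS| = 79.31 ✓.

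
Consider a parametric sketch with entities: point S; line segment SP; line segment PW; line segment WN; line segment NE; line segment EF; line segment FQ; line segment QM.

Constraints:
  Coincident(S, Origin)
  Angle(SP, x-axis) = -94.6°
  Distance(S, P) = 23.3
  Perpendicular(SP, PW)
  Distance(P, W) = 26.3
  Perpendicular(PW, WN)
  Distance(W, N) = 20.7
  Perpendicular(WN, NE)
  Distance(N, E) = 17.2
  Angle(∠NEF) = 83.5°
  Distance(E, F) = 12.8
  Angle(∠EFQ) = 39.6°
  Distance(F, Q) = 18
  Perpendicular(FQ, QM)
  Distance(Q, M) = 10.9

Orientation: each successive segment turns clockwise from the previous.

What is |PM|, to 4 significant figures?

31.12

S is at the origin; SP runs at -94.6° with length 23.3, so P = (-1.869, -23.22). The perpendicularity gives PW at right angles to SP, so PW runs at 175.4°; with |PW| = 26.3, W = (-28.08, -21.12). PW ⟂ WN, so WN runs at 85.40°; with |WN| = 20.7, N = (-26.42, -0.4824). WN ⟂ NE, so NE runs at -4.600°; with |NE| = 17.2, E = (-9.279, -1.862). ∠NEF = 83.5° gives EF at -101.1° from the x-axis; with |EF| = 12.8, F = (-11.74, -14.42). ∠EFQ = 39.6° gives FQ at 118.5° from the x-axis; with |FQ| = 18.0, Q = (-20.33, 1.396). FQ ⟂ QM, so QM runs at 28.50°; with |QM| = 10.9, M = (-10.75, 6.597). Then |PM| = |M − P| = 31.12.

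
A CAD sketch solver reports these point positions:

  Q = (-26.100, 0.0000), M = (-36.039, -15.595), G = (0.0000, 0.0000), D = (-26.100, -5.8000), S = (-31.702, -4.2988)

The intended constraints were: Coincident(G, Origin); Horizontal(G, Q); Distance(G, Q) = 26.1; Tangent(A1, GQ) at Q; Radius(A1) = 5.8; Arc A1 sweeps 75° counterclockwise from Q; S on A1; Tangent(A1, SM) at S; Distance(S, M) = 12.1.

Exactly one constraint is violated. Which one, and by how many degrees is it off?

Tangent(A1, SM) at S — off by 6.00°.

G = (0.00, 0.00) ✓; G.y = 0.00, Q.y = 0.00 ✓; |GQ| = 26.10 ✓; ∠(DQ, QG) = 90.00° ✓; |DQ| = 5.800 ✓; bearing(D→S) − bearing(D→Q) = 75.00° ✓; |DS| = 5.800 ✓; ∠(DS, SM) = 96.00° ✗; |SM| = 12.10 ✓.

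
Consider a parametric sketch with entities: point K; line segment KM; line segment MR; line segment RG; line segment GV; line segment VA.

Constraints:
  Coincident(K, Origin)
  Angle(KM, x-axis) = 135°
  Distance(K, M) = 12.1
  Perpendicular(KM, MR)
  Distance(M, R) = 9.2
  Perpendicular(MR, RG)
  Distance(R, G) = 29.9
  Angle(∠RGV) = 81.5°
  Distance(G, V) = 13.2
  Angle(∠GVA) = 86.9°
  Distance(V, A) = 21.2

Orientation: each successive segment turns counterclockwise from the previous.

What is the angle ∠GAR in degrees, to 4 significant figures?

108.1°

K is at the origin; KM runs at 135.0° with length 12.1, so M = (-8.556, 8.556). The perpendicularity gives MR at right angles to KM, so MR runs at -135.0°; with |MR| = 9.2, R = (-15.06, 2.051). MR is perpendicular to RG, so RG runs at -45.00°; with |RG| = 29.9, G = (6.081, -19.09). ∠RGV = 81.5° gives GV at 53.50° from the x-axis; with |GV| = 13.2, V = (13.93, -8.481). ∠GVA = 86.9° gives VA at 146.6° from the x-axis; with |VA| = 21.2, A = (-3.766, 3.189). Then cos ∠GAR = AG·AR / (|AG||AR|), giving 108.1°.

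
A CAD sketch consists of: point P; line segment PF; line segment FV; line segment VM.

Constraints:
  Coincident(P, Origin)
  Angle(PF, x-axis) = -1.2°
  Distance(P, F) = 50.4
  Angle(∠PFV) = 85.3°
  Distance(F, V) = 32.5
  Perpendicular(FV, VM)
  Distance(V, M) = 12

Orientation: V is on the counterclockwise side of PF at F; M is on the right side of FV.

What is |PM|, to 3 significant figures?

68.4

∠PFV = 85.3°, so FV runs at -1.2° + (180° − 85.3°) = 93.5° from the x-axis; with |FV| = 32.5, V = F + 32.5·(cos 93.5°, sin 93.5°) = (48.4, 31.4). The perpendicularity gives VM at right angles to FV; with |VM| = 12.0 on the right of FV, M = V + 12.0·(0.998, 0.0610) = (60.4, 32.1). Then |PM| = |M − P| = 68.4.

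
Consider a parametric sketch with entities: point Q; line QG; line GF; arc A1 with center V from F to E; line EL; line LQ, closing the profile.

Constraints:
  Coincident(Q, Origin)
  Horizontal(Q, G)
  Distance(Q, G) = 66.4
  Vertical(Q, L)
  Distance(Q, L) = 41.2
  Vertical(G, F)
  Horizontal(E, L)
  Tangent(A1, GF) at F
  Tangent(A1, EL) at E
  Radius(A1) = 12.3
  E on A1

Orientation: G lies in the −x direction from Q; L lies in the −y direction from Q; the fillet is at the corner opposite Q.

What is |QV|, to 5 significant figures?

61.335

Q is at the origin; Q and G share the same y with |QG| = 66.4 and G on the −x side, so G = (-66.400, 0.0000). QL is vertical with |QL| = 41.2 and L on the −y side, so L = (0.0000, -41.200). The virtual corner opposite Q is at (-66.400, -41.200). Since A1 is tangent to GF there, VF ⟂ GF and A1 meets EL tangentially, so VE is at right angles to EL, with radius 12.3, so the center V sits 12.3 in from both sides at V = (-54.100, -28.900). Then |QV| = |V − Q| = 61.335.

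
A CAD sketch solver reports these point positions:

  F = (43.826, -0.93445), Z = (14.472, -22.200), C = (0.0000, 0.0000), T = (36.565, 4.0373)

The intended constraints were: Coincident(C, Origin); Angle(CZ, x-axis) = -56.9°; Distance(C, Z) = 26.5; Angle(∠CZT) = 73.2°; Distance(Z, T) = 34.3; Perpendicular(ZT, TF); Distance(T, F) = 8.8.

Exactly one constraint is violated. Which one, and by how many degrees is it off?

Perpendicular(ZT, TF) — off by 5.70°.

C = (0.00, 0.00) ✓; CZ at -56.90° ✓; |CZ| = 26.50 ✓; ∠CZT = 73.20° ✓; |ZT| = 34.30 ✓; ∠(ZT, TF) = 84.30° ✗; |TF| = 8.800 ✓.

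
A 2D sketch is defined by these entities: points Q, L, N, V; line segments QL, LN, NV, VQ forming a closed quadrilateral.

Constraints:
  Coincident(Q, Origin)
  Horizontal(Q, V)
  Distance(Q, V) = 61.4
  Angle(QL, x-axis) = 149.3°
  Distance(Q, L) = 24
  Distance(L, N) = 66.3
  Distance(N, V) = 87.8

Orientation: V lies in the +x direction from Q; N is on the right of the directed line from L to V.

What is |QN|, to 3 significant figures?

53.7

Checks: |LN| = 66.30 ✓; |NV| = 87.80 ✓.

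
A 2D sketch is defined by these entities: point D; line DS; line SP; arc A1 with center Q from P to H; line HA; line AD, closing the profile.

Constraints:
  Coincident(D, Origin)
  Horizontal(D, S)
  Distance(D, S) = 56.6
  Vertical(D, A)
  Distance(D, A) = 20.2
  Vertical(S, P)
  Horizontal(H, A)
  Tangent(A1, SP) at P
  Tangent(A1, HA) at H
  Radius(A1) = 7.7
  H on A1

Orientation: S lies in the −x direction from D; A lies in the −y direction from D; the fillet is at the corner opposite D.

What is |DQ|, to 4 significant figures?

50.47

D is at the origin; DS is horizontal with |DS| = 56.6 and S on the −x side, so S = (-56.60, 0.000). DA is vertical with |DA| = 20.2 and A on the −y side, so A = (0.000, -20.20). The virtual corner opposite D is at (-56.60, -20.20). A1 meets SP tangentially, so QP is at right angles to SP and tangency of A1 to HA means the radius QH is perpendicular to HA, with radius 7.7, so the center Q sits 7.7 in from both sides at Q = (-48.90, -12.50). Then |DQ| = |Q − D| = 50.47.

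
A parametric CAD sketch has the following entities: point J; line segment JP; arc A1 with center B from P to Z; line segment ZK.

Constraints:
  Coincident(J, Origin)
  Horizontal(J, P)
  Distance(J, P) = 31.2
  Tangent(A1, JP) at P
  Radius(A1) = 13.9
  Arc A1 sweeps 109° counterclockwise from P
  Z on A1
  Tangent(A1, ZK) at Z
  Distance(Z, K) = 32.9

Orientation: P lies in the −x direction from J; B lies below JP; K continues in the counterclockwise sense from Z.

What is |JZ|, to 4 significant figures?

48.02

J is at the origin; JP is horizontal with |JP| = 31.2 and P on the −x side, so P = (-31.20, 0.000). The tangent condition forces BP to be normal to JP, so B = P + (0, -13.9) = (-31.20, -13.90). On A1, P sits at bearing 90° from B; a 109° counterclockwise sweep puts Z at bearing 199°, so Z = B + 13.9·(cos 199°, sin 199°) = (-44.34, -18.43). Then |JZ| = |Z − J| = 48.02.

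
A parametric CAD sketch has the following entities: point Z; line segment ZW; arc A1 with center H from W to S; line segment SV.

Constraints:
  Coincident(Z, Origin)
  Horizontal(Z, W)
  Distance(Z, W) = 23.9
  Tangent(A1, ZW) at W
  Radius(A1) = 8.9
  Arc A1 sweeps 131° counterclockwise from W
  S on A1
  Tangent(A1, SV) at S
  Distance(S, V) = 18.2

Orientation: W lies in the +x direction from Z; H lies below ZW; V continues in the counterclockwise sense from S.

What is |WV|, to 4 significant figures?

28.95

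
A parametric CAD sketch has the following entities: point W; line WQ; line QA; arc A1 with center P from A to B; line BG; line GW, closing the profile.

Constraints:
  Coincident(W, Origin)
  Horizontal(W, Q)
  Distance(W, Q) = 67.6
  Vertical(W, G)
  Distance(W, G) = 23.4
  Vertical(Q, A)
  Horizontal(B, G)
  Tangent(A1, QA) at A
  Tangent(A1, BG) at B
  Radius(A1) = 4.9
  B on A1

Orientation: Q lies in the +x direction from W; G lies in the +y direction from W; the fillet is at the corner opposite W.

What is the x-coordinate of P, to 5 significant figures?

62.700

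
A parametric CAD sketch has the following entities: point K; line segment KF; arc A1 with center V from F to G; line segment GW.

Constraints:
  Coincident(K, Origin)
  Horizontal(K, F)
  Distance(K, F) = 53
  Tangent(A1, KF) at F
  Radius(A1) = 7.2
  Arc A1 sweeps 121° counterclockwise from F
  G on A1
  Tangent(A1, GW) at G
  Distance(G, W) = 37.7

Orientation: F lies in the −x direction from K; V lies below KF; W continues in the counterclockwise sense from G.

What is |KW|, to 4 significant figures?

58.73

K is at the origin; K and F share the same y with |KF| = 53.0 and F on the −x side, so F = (-53.00, 0.000). The tangent condition forces VF to be normal to KF, so V = F + (0, -7.2) = (-53.00, -7.200). On A1, F sits at bearing 90° from V; a 121° counterclockwise sweep puts G at bearing 211°, so G = V + 7.2·(cos 211°, sin 211°) = (-59.17, -10.91). A1 meets GW tangentially, so VG is at right angles to GW, so GW runs along (−sin 211°, cos 211°); with |GW| = 37.7, W = (-39.75, -43.22). Then |KW| = |W − K| = 58.73.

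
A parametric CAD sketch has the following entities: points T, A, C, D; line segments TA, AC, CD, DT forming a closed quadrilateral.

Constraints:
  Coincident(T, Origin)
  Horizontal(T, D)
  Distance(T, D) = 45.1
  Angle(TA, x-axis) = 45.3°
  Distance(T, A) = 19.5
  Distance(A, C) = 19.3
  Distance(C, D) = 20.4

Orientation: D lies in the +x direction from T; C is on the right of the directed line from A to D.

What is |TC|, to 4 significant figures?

24.87

Checks: T = (0.00, 0.00) ✓; |AC| = 19.30 ✓; |CD| = 20.40 ✓.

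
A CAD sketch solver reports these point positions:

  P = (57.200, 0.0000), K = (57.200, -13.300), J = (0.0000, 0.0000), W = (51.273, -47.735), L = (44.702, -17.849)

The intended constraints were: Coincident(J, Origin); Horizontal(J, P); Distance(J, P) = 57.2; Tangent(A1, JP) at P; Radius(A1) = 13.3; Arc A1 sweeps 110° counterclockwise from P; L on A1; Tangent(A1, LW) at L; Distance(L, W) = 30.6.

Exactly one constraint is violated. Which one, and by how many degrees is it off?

Tangent(A1, LW) at L — off by 7.60°.

J = (0.00, 0.00) ✓; J.y = 0.00, P.y = 0.00 ✓; |JP| = 57.20 ✓; ∠(KP, PJ) = 90.00° ✓; |KP| = 13.30 ✓; bearing(K→L) − bearing(K→P) = 110.0° ✓; |KL| = 13.30 ✓; ∠(KL, LW) = 97.60° ✗; |LW| = 30.60 ✓.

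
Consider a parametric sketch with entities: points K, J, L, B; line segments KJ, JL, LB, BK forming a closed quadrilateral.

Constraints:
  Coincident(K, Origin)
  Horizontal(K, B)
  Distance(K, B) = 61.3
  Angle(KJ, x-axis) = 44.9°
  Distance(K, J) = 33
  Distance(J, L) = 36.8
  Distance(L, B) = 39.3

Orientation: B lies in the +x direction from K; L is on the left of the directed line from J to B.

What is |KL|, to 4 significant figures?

68.78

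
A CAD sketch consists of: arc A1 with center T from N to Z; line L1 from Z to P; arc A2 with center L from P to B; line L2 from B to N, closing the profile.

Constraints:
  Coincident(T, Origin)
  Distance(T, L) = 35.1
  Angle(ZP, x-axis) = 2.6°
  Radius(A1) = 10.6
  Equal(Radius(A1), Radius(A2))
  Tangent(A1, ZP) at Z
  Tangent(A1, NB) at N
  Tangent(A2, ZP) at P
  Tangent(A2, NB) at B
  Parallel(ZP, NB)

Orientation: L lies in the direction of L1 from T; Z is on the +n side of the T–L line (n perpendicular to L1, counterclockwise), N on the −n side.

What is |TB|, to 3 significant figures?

36.7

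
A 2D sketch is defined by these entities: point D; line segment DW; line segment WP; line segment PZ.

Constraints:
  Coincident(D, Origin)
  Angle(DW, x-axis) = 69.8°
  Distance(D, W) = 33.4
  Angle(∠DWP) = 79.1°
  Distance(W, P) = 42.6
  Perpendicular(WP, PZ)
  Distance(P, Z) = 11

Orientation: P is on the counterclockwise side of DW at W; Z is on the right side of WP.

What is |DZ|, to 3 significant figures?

56.9

∠DWP = 79.1°, so WP runs at 69.8° + (180° − 79.1°) = 171° from the x-axis; with |WP| = 42.6, P = W + 42.6·(cos 171°, sin 171°) = (-30.5, 38.2). WP ⟂ PZ; with |PZ| = 11.0 on the right of WP, Z = P + 11.0·(0.162, 0.987) = (-28.7, 49.1). Then |DZ| = |Z − D| = 56.9.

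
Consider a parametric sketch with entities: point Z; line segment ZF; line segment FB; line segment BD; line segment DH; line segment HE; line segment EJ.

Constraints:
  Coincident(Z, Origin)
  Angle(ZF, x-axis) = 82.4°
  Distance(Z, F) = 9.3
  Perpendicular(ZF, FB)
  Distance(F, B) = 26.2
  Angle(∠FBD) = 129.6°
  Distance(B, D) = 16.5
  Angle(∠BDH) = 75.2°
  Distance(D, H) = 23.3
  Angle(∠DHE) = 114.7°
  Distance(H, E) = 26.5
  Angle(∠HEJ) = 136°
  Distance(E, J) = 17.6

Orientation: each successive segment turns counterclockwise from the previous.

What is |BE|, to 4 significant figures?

31.23

∠BDH = 75.2° gives DH at -32.40° from the x-axis; with |DH| = 23.3, H = (-17.17, -11.01). ∠DHE = 114.7° gives HE at 32.90° from the x-axis; with |HE| = 26.5, E = (5.076, 3.382). Then |BE| = |E − B| = 31.23.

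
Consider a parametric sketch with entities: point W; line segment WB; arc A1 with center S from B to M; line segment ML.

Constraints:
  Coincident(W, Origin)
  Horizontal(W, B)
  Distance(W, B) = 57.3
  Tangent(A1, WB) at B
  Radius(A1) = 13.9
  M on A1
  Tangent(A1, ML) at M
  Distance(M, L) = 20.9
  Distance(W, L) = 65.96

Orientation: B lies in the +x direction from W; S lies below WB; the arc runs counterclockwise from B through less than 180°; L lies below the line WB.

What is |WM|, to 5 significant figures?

48.830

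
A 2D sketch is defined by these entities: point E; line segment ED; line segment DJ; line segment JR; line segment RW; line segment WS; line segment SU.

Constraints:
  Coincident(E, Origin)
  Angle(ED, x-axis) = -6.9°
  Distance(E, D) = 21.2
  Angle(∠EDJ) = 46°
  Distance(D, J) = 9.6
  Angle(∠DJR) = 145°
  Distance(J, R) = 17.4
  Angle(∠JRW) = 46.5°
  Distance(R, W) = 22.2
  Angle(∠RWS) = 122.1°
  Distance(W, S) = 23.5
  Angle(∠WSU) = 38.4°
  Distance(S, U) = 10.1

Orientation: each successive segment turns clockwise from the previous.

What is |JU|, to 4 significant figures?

13.76

E is at the origin; ED runs at -6.9° with length 21.2, so D = (21.05, -2.547). ∠EDJ = 46.0° gives DJ at -140.9° from the x-axis; with |DJ| = 9.6, J = (13.60, -8.601). ∠DJR = 145.0° gives JR at -175.9° from the x-axis; with |JR| = 17.4, R = (-3.759, -9.845). ∠JRW = 46.5° gives RW at 50.60° from the x-axis; with |RW| = 22.2, W = (10.33, 7.309). ∠RWS = 122.1° gives WS at -7.300° from the x-axis; with |WS| = 23.5, S = (33.64, 4.323). ∠WSU = 38.4° gives SU at -148.9° from the x-axis; with |SU| = 10.1, U = (24.99, -0.8938). Then |JU| = |U − J| = 13.76.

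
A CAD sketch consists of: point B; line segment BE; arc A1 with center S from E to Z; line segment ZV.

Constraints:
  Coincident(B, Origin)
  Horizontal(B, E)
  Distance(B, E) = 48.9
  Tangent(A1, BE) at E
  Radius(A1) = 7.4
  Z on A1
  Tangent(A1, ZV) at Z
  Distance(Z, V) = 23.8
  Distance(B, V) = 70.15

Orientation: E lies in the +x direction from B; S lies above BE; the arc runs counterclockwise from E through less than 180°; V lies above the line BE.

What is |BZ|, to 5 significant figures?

55.901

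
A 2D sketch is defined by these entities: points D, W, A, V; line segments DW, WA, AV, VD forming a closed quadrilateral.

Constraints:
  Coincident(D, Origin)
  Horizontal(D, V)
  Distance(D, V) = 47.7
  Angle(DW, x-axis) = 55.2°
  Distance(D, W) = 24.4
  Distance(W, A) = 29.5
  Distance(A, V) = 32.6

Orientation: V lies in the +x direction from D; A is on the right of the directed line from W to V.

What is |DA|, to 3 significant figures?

18.9

D is at the origin; DV is horizontal with |DV| = 47.7 and V in +x, so V = (47.7, 0). DW runs at 55.2° with |DW| = 24.4, so W = (13.9, 20.0). A is determined by |WA| = 29.5 and |AV| = 32.6 together: it lies at the intersection of circle(W, 29.5) and circle(V, 32.6). With |WV| = 39.3, the foot of the radical line on WV is 17.2 from W and the perpendicular offset is √(29.5² − 17.2²) = 24.0. Taking the right-of-WV solution: A = (16.5, -9.35).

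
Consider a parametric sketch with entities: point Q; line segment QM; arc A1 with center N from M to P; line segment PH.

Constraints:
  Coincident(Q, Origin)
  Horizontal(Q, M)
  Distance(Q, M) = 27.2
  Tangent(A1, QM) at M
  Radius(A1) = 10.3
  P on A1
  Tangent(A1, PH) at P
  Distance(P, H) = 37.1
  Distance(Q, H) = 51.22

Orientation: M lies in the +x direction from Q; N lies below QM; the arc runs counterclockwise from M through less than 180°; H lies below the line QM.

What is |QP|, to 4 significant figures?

20.02

Checks: Q.y = 0.00, M.y = 0.00 ✓; |NP| = 10.30 ✓; ∠(NP, PH) = 90.00° ✓; |PH| = 37.10 ✓; |QH| = 51.22 ✓.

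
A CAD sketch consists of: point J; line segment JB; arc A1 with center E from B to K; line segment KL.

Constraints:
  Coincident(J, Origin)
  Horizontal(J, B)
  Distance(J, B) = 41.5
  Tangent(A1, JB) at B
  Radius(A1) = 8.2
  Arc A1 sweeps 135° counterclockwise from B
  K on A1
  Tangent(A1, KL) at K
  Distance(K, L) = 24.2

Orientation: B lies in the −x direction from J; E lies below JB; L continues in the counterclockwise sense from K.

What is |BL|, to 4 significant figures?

33.10

On A1, B sits at bearing 90° from E; a 135° counterclockwise sweep puts K at bearing 225°, so K = E + 8.2·(cos 225°, sin 225°) = (-47.30, -14.00). The tangent condition forces EK to be normal to KL, so KL runs along (−sin 225°, cos 225°); with |KL| = 24.2, L = (-30.19, -31.11). Then |BL| = |L − B| = 33.10.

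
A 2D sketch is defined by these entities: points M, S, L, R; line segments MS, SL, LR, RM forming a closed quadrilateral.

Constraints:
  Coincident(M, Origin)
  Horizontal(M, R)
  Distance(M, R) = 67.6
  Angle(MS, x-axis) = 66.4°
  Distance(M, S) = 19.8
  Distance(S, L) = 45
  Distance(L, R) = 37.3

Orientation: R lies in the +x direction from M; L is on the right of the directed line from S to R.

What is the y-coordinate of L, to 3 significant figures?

-17.9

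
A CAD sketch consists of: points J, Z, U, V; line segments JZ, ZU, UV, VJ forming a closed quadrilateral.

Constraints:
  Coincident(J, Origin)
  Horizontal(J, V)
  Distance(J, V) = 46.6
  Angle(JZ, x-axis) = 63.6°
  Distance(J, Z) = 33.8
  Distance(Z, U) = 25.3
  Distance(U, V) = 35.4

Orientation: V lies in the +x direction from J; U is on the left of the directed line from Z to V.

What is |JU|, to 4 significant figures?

52.94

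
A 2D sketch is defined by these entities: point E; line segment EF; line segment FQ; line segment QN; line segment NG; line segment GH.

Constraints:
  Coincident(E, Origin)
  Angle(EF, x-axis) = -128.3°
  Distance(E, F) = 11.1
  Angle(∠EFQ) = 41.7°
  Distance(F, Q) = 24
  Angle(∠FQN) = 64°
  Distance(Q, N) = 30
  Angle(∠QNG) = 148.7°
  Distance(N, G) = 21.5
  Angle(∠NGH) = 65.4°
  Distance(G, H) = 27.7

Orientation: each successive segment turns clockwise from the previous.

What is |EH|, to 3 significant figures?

19.8

∠QNG = 148.7° gives NG at -53.9° from the x-axis; with |NG| = 21.5, G = (32.1, -13.7). ∠NGH = 65.4° gives GH at -169° from the x-axis; with |GH| = 27.7, H = (4.92, -19.2). Then |EH| = |H − E| = 19.8.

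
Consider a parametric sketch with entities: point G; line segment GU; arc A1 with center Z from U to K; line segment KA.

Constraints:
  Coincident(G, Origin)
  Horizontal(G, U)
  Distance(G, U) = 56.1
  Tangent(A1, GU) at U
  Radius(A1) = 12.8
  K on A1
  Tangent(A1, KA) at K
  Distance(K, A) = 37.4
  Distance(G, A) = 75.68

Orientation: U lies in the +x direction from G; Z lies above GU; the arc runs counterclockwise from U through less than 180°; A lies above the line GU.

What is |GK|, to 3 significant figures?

70.2

Checks: ∠(ZU, UG) = 90.00° ✓; |ZU| = 12.80 ✓; |ZK| = 12.80 ✓; ∠(ZK, KA) = 90.00° ✓; |KA| = 37.40 ✓; |GA| = 75.68 ✓.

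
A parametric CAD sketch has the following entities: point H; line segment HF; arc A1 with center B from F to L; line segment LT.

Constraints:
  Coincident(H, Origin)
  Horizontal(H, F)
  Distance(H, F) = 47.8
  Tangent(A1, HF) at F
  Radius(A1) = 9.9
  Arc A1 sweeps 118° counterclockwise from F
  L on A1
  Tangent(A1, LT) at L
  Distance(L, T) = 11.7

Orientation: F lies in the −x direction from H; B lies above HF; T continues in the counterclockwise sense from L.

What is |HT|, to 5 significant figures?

51.027

On A1, F sits at bearing -90° from B; a 118° counterclockwise sweep puts L at bearing 28°, so L = B + 9.9·(cos 28°, sin 28°) = (-39.059, 14.548). Since A1 is tangent to LT there, BL ⟂ LT, so LT runs along (−sin 28°, cos 28°); with |LT| = 11.7, T = (-44.552, 24.878). Then |HT| = |T − H| = 51.027.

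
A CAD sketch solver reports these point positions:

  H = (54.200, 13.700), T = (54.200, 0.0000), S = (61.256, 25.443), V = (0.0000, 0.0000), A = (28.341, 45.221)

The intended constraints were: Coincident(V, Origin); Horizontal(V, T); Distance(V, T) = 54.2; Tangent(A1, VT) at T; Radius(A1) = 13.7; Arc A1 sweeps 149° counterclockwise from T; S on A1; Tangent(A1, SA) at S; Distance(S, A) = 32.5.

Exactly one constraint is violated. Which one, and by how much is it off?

Distance(S, A) = 32.5 — off by 5.90.

V = (0.00, 0.00) ✓; V.y = 0.00, T.y = 0.00 ✓; |VT| = 54.20 ✓; ∠(HT, TV) = 90.00° ✓; |HT| = 13.70 ✓; bearing(H→S) − bearing(H→T) = 149.0° ✓; |HS| = 13.70 ✓; ∠(HS, SA) = 90.00° ✓; |SA| = 38.40 ✗.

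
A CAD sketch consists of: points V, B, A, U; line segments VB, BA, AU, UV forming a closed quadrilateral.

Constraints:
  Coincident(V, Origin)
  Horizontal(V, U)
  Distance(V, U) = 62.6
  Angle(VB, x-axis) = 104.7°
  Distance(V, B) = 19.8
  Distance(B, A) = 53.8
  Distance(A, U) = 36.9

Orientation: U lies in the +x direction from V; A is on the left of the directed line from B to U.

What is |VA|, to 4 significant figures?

57.53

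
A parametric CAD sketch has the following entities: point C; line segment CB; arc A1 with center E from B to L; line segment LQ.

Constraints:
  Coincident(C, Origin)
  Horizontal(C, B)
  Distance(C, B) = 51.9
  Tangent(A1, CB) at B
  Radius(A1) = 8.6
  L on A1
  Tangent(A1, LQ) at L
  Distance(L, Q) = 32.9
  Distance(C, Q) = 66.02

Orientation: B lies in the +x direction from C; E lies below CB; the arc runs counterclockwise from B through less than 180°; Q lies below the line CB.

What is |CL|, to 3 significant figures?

44.7

Checks: |EL| = 8.600 ✓; ∠(EL, LQ) = 90.00° ✓; |LQ| = 32.90 ✓; |CQ| = 66.02 ✓.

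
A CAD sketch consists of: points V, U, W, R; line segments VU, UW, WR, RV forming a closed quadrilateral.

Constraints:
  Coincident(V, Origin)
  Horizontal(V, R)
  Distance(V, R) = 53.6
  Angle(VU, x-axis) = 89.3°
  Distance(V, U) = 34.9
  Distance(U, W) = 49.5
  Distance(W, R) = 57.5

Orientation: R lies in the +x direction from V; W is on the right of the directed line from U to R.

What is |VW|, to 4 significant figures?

14.68

Checks: |UW| = 49.50 ✓; |WR| = 57.50 ✓.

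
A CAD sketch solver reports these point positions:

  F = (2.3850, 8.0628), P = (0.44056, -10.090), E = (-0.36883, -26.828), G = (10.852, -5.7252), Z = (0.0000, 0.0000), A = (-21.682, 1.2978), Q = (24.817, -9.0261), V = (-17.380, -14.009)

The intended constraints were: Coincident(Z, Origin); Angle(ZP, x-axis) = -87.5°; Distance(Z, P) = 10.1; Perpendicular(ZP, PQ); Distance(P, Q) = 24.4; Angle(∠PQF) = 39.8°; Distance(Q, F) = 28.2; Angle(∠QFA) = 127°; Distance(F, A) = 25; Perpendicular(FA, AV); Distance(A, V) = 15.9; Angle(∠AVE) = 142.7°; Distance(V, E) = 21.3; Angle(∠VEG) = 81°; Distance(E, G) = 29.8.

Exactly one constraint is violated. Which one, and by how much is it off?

Distance(E, G) = 29.8 — off by 5.90.

Z = (0.00, 0.00) ✓; ZP at -87.50° ✓; |ZP| = 10.10 ✓; ∠(ZP, PQ) = 90.00° ✓; |PQ| = 24.40 ✓; ∠PQF = 39.80° ✓; |QF| = 28.20 ✓; ∠QFA = 127.0° ✓; |FA| = 25.00 ✓; ∠(FA, AV) = 90.00° ✓; |AV| = 15.90 ✓; ∠AVE = 142.7° ✓; |VE| = 21.30 ✓; ∠VEG = 81.00° ✓; |EG| = 23.90 ✗.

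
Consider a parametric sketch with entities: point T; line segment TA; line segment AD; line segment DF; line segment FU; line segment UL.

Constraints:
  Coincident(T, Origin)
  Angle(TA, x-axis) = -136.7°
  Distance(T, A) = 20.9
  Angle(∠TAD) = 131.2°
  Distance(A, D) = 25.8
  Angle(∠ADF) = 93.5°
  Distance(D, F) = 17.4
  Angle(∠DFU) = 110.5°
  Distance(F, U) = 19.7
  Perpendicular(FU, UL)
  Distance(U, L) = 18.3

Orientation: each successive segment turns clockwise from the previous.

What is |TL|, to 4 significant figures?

16.75

T is at the origin; TA runs at -136.7° with length 20.9, so A = (-15.21, -14.33). ∠TAD = 131.2° gives AD at 174.5° from the x-axis; with |AD| = 25.8, D = (-40.89, -11.86). ∠ADF = 93.5° gives DF at 88.00° from the x-axis; with |DF| = 17.4, F = (-40.28, 5.529). ∠DFU = 110.5° gives FU at 18.50° from the x-axis; with |FU| = 19.7, U = (-21.60, 11.78). The perpendicularity gives UL at right angles to FU, so UL runs at -71.50°; with |UL| = 18.3, L = (-15.80, -5.575). Then |TL| = |L − T| = 16.75.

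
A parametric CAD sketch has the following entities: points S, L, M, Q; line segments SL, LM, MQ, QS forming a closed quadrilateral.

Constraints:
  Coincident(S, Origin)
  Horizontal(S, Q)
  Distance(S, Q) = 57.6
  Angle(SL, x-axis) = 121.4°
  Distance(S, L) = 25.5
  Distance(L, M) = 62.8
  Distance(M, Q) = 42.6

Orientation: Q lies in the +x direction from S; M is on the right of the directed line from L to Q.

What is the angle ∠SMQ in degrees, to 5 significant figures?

91.629°

Checks: |LM| = 62.80 ✓; |MQ| = 42.60 ✓.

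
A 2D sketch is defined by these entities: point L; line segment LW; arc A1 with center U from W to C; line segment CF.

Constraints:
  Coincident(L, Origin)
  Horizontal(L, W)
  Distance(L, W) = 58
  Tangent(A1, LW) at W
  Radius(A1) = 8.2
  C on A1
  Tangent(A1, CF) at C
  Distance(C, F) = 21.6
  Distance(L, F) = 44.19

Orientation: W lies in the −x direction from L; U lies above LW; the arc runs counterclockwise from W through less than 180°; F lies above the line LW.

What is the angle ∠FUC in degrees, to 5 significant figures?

69.212°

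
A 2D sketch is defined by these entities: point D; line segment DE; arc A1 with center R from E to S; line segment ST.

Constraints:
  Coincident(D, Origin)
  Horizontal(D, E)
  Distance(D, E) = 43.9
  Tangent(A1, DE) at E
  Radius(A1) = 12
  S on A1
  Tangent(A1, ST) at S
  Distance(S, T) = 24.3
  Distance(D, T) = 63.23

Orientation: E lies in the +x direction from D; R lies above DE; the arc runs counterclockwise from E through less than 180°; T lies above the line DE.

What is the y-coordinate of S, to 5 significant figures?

14.631

D is at the origin; DE is horizontal with |DE| = 43.9 and E on the +x side, so E = (43.900, 0.0000). A1 meets DE tangentially, so RE is at right angles to DE, so R = E + (0, 12) = (43.900, 12.000). Since RS ⟂ ST (tangency), |RT| = √(12.0² + 24.3²) = 27.101 regardless of where S sits on A1. So T lies on both circle(D, 63.23) and circle(R, 27.101); the above-DE intersection is T = (50.280, 38.340). S is the foot of the tangent from T: S = (55.608, 14.631).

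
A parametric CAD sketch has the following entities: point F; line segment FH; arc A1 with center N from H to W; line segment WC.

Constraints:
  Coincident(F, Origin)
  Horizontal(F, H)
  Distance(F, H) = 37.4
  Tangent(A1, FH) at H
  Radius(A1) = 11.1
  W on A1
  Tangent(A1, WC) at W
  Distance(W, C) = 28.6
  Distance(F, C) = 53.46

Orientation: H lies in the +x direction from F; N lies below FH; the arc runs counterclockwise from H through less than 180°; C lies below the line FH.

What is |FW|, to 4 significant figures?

30.01

F is at the origin; FH is horizontal with |FH| = 37.4 and H on the +x side, so H = (37.40, 0.000). Since A1 is tangent to FH there, NH ⟂ FH, so N = H + (0, -11.1) = (37.40, -11.10). Since NW ⟂ WC (tangency), |NC| = √(11.1² + 28.6²) = 30.68 regardless of where W sits on A1. So C lies on both circle(F, 53.46) and circle(N, 30.68); the below-FH intersection is C = (33.64, -41.55). W is the foot of the tangent from C: W = (26.64, -13.82).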